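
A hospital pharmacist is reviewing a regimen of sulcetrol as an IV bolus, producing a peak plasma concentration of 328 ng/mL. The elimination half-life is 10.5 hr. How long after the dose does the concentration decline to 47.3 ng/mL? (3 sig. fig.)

29.3 hours

k = ln 2 / 10.5 = 0.06601 hr⁻¹
C(t) = C₀ e^(−kt)  ⇒  t = ln(C₀/C) / k
t = ln(328/47.3) / 0.06601 = 1.937 / 0.06601 ≈ 29.3 hours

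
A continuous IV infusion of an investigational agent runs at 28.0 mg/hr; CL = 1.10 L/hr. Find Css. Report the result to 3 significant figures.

Css = infusion rate / CL = 28.0 / 1.10 ≈ 25.5 µg/mL

25.5 µg/mL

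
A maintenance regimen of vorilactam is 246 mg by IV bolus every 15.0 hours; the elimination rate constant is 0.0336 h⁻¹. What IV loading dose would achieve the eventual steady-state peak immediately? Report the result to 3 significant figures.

621 mg

Accumulation ratio R = 1 / (1 − e^(−kτ)) = 1 / (1 − e^(−0.03360×15.0)) = 1 / (1 − 0.6041) = 2.526
Loading dose = maintenance dose × R = 246 × 2.526 ≈ 621 mg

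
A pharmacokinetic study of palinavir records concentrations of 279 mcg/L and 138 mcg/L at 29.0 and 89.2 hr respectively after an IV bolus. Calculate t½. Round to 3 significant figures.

k = ln(C₁/C₂) / (t₂ − t₁) = ln(279/138) / (89.2 − 29.0)
  = 0.7040 / 60.20 = 0.01169 hr⁻¹
t½ = ln 2 / k = ln 2 / 0.01169 ≈ 59.3 hours

59.3 hours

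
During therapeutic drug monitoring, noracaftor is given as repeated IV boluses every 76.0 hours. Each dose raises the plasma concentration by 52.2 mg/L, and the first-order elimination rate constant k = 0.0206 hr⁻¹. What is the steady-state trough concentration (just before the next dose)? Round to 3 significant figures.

13.8 mg/L

Fraction remaining after one interval: e^(−kτ) = e^(−0.02060 × 76.0) = 0.2090
R = 1 / (1 − 0.2090) = 1.264
Css,max = 52.2 × 1.264 = 65.99 mg/L
Css,min = Css,max × e^(−kτ) = 65.99 × 0.2090 ≈ 13.8 mg/L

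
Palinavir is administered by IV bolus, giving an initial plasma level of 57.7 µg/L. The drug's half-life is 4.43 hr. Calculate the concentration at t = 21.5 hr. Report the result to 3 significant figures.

k = ln 2 / 4.43 = 0.1565 hr⁻¹
C(t) = C₀ e^(−kt) = 57.7 × e^(−0.1565 × 21.5) = 57.7 × e^(−3.364) = 57.7 × 0.03460 ≈ 2.00 µg/L

2.00 µg/L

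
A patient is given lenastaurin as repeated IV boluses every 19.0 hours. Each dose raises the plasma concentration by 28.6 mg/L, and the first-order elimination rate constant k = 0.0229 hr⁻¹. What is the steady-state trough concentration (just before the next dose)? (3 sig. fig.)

Fraction remaining after one interval: e^(−kτ) = e^(−0.02290 × 19.0) = 0.6472
R = 1 / (1 − 0.6472) = 2.834
Css,max = 28.6 × 2.834 = 81.07 mg/L
Css,min = Css,max × e^(−kτ) = 81.07 × 0.6472 ≈ 52.5 mg/L

52.5 mg/L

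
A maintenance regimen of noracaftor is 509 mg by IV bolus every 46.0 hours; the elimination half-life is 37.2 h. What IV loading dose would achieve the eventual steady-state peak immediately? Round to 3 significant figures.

884 mg

k = ln 2 / 37.2 = 0.01863 h⁻¹
Accumulation ratio R = 1 / (1 − e^(−kτ)) = 1 / (1 − e^(−0.01863×46.0)) = 1 / (1 − 0.4244) = 1.737
Loading dose = maintenance dose × R = 509 × 1.737 ≈ 884 mg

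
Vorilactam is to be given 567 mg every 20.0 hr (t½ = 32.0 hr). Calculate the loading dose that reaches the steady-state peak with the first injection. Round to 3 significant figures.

k = ln 2 / 32.0 = 0.02166 hr⁻¹
Accumulation ratio R = 1 / (1 − e^(−kτ)) = 1 / (1 − e^(−0.02166×20.0)) = 1 / (1 − 0.6484) = 2.844
Loading dose = maintenance dose × R = 567 × 2.844 ≈ 1610 mg

1610 mg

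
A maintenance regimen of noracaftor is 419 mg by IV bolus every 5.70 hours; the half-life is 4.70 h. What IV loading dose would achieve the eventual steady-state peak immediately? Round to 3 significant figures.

737 mg

k = ln 2 / 4.70 = 0.1475 h⁻¹
Accumulation ratio R = 1 / (1 − e^(−kτ)) = 1 / (1 − e^(−0.1475×5.70)) = 1 / (1 − 0.4314) = 1.759
Loading dose = maintenance dose × R = 419 × 1.759 ≈ 737 mg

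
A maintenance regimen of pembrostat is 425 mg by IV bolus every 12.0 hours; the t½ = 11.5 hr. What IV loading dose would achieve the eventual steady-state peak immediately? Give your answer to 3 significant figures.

825 mg

k = ln 2 / 11.5 = 0.06027 hr⁻¹
Accumulation ratio R = 1 / (1 − e^(−kτ)) = 1 / (1 − e^(−0.06027×12.0)) = 1 / (1 − 0.4852) = 1.942
Loading dose = maintenance dose × R = 425 × 1.942 ≈ 825 mg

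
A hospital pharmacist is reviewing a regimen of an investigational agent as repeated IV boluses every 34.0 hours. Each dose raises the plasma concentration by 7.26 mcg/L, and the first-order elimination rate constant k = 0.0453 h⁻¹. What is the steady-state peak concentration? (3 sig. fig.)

9.24 mcg/L

Fraction remaining after one interval: e^(−kτ) = e^(−0.04530 × 34.0) = 0.2143
R = 1 / (1 − 0.2143) = 1.273
Css,max = 7.26 × 1.273 ≈ 9.24 mcg/L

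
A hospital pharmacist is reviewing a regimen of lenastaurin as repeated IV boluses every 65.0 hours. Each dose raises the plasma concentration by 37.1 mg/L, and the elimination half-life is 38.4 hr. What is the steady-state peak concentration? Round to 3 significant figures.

53.7 mg/L

k = ln 2 / 38.4 = 0.01805 hr⁻¹
Fraction remaining after one interval: e^(−kτ) = e^(−0.01805 × 65.0) = 0.3093
R = 1 / (1 − 0.3093) = 1.448
Css,max = 37.1 × 1.448 ≈ 53.7 mg/L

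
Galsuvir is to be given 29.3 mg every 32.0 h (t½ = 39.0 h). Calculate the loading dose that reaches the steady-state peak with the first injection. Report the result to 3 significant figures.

67.5 mg

k = ln 2 / 39.0 = 0.01777 h⁻¹
Accumulation ratio R = 1 / (1 − e^(−kτ)) = 1 / (1 − e^(−0.01777×32.0)) = 1 / (1 − 0.5662) = 2.305
Loading dose = maintenance dose × R = 29.3 × 2.305 ≈ 67.5 mg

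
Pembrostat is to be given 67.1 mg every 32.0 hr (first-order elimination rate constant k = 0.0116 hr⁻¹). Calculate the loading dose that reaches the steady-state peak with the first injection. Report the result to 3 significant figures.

216 mg

Accumulation ratio R = 1 / (1 − e^(−kτ)) = 1 / (1 − e^(−0.01160×32.0)) = 1 / (1 − 0.6899) = 3.225
Loading dose = maintenance dose × R = 67.1 × 3.225 ≈ 216 mg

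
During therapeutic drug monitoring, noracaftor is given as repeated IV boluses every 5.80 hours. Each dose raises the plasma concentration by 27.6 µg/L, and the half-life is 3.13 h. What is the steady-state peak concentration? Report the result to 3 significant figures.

38.2 µg/L

k = ln 2 / 3.13 = 0.2215 h⁻¹
Fraction remaining after one interval: e^(−kτ) = e^(−0.2215 × 5.80) = 0.2768
R = 1 / (1 − 0.2768) = 1.383
Css,max = 27.6 × 1.383 ≈ 38.2 µg/L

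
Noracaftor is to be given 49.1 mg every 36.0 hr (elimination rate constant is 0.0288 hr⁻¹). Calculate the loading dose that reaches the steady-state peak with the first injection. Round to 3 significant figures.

76.1 mg

Accumulation ratio R = 1 / (1 − e^(−kτ)) = 1 / (1 − e^(−0.02880×36.0)) = 1 / (1 − 0.3546) = 1.549
Loading dose = maintenance dose × R = 49.1 × 1.549 ≈ 76.1 mg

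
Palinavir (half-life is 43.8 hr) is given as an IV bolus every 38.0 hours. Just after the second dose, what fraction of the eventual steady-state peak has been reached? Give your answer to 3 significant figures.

0.700

k = ln 2 / 43.8 = 0.01583 hr⁻¹
f_n = 1 − e^(−nkτ) = 1 − e^(−2 × 0.01583 × 38.0) = 1 − e^(−1.203) = 1 − 0.3004 ≈ 0.700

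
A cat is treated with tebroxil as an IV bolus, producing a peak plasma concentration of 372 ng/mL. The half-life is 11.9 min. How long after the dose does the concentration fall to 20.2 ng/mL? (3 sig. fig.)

50.0 minutes

k = ln 2 / 11.9 = 0.05825 min⁻¹
C(t) = C₀ e^(−kt)  ⇒  t = ln(C₀/C) / k
t = ln(372/20.2) / 0.05825 = 2.913 / 0.05825 ≈ 50.0 minutes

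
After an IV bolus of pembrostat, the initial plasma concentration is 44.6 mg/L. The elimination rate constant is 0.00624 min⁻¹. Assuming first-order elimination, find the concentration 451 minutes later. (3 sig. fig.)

2.67 mg/L

C(t) = C₀ e^(−kt) = 44.6 × e^(−0.006240 × 451) = 44.6 × e^(−2.814) = 44.6 × 0.05995 ≈ 2.67 mg/L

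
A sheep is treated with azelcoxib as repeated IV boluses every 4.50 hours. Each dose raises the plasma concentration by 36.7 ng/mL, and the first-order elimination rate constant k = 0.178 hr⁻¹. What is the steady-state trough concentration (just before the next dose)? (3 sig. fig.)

29.9 ng/mL

Fraction remaining after one interval: e^(−kτ) = e^(−0.1780 × 4.50) = 0.4489
R = 1 / (1 − 0.4489) = 1.814
Css,max = 36.7 × 1.814 = 66.59 ng/mL
Css,min = Css,max × e^(−kτ) = 66.59 × 0.4489 ≈ 29.9 ng/mL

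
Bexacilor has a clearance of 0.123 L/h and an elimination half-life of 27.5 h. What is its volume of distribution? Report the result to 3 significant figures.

4.88 L

k = ln 2 / t½ = ln 2 / 27.5 = 0.02521 h⁻¹
V = CL / k = 0.123 / 0.02521 ≈ 4.88 L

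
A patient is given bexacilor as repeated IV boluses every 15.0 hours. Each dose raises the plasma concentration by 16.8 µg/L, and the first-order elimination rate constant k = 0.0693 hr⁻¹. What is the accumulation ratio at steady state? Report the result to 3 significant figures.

Fraction remaining after one interval: e^(−kτ) = e^(−0.06930 × 15.0) = 0.3536
R = 1 / (1 − 0.3536) = 1 / 0.6464 ≈ 1.55

1.55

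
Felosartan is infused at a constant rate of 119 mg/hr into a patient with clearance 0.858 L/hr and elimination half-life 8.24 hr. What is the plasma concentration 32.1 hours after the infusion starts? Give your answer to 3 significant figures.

129 mg/L

Css = rate / CL = 119 / 0.858 = 138.7 mg/L
k = ln 2 / 8.24 = 0.08412 hr⁻¹
C(t) = Css (1 − e^(−kt)) = 138.7 × (1 − e^(−2.700)) = 138.7 × 0.9328 ≈ 129 mg/L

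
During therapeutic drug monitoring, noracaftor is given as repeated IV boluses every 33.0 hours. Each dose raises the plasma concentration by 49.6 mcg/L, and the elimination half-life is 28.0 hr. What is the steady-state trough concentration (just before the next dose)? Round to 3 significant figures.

k = ln 2 / 28.0 = 0.02476 hr⁻¹
Fraction remaining after one interval: e^(−kτ) = e^(−0.02476 × 33.0) = 0.4418
R = 1 / (1 − 0.4418) = 1.791
Css,max = 49.6 × 1.791 = 88.86 mcg/L
Css,min = Css,max × e^(−kτ) = 88.86 × 0.4418 ≈ 39.3 mcg/L

39.3 mcg/L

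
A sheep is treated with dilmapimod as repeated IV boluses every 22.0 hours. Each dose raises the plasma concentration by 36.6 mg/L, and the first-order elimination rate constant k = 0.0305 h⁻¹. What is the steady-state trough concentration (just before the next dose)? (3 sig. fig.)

Fraction remaining after one interval: e^(−kτ) = e^(−0.03050 × 22.0) = 0.5112
R = 1 / (1 − 0.5112) = 2.046
Css,max = 36.6 × 2.046 = 74.88 mg/L
Css,min = Css,max × e^(−kτ) = 74.88 × 0.5112 ≈ 38.3 mg/L

38.3 mg/L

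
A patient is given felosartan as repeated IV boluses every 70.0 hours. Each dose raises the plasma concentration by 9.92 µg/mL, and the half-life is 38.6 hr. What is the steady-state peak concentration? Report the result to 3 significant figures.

13.9 µg/mL

k = ln 2 / 38.6 = 0.01796 hr⁻¹
Fraction remaining after one interval: e^(−kτ) = e^(−0.01796 × 70.0) = 0.2845
R = 1 / (1 − 0.2845) = 1.398
Css,max = 9.92 × 1.398 ≈ 13.9 µg/mL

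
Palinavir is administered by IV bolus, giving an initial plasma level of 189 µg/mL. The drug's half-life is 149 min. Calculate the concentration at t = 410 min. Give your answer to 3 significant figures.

k = ln 2 / 149 = 0.004652 min⁻¹
C(t) = C₀ e^(−kt) = 189 × e^(−0.004652 × 410) = 189 × e^(−1.907) = 189 × 0.1485 ≈ 28.1 µg/mL

28.1 µg/mL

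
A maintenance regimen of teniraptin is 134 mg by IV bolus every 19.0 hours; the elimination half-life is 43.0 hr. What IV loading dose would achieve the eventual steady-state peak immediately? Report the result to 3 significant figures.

k = ln 2 / 43.0 = 0.01612 hr⁻¹
Accumulation ratio R = 1 / (1 − e^(−kτ)) = 1 / (1 − e^(−0.01612×19.0)) = 1 / (1 − 0.7362) = 3.791
Loading dose = maintenance dose × R = 134 × 3.791 ≈ 508 mg

508 mg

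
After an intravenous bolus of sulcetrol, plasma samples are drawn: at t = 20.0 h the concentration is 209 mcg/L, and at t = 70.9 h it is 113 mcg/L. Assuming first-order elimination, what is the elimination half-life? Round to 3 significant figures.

57.4 hours

k = ln(C₁/C₂) / (t₂ − t₁) = ln(209/113) / (70.9 − 20.0)
  = 0.6149 / 50.90 = 0.01208 h⁻¹
t½ = ln 2 / k = ln 2 / 0.01208 ≈ 57.4 hours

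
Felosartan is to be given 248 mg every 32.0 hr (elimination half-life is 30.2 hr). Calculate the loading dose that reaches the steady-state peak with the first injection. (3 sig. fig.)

477 mg

k = ln 2 / 30.2 = 0.02295 hr⁻¹
Accumulation ratio R = 1 / (1 − e^(−kτ)) = 1 / (1 − e^(−0.02295×32.0)) = 1 / (1 − 0.4798) = 1.922
Loading dose = maintenance dose × R = 248 × 1.922 ≈ 477 mg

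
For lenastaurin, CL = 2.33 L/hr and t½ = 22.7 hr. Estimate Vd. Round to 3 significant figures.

k = ln 2 / t½ = ln 2 / 22.7 = 0.03054 hr⁻¹
V = CL / k = 2.33 / 0.03054 ≈ 76.3 L

76.3 L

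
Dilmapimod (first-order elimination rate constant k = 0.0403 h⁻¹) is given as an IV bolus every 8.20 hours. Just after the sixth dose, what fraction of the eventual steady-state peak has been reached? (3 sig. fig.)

0.862

f_n = 1 − e^(−nkτ) = 1 − e^(−6 × 0.04030 × 8.20) = 1 − e^(−1.983) = 1 − 0.1377 ≈ 0.862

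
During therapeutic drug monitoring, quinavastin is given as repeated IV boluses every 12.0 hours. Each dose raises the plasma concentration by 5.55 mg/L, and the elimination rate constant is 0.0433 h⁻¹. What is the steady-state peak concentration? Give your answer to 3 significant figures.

Fraction remaining after one interval: e^(−kτ) = e^(−0.04330 × 12.0) = 0.5948
R = 1 / (1 − 0.5948) = 2.468
Css,max = 5.55 × 2.468 ≈ 13.7 mg/L

13.7 mg/L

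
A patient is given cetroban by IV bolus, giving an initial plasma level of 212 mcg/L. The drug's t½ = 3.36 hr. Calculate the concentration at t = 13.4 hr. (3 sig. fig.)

13.4 mcg/L

k = ln 2 / 3.36 = 0.2063 hr⁻¹
13.4 hr is 3.988 half-lives, so C = 212 × (1/2)^3.988 = 212 × 0.06302 ≈ 13.4 mcg/L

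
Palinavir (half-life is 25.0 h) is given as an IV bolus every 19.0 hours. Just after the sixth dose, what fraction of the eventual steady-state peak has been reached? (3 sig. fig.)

0.958

k = ln 2 / 25.0 = 0.02773 h⁻¹
f_n = 1 − e^(−nkτ) = 1 − e^(−6 × 0.02773 × 19.0) = 1 − e^(−3.161) = 1 − 0.04239 ≈ 0.958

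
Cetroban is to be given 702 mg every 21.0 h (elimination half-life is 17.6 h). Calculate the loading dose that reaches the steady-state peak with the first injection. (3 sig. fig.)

1250 mg

k = ln 2 / 17.6 = 0.03938 h⁻¹
Accumulation ratio R = 1 / (1 − e^(−kτ)) = 1 / (1 − e^(−0.03938×21.0)) = 1 / (1 − 0.4373) = 1.777
Loading dose = maintenance dose × R = 702 × 1.777 ≈ 1250 mg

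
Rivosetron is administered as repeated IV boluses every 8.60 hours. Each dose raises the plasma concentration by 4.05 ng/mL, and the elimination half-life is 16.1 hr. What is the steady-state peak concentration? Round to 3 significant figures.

13.1 ng/mL

k = ln 2 / 16.1 = 0.04305 hr⁻¹
Fraction remaining after one interval: e^(−kτ) = e^(−0.04305 × 8.60) = 0.6906
R = 1 / (1 − 0.6906) = 3.232
Css,max = 4.05 × 3.232 ≈ 13.1 ng/mL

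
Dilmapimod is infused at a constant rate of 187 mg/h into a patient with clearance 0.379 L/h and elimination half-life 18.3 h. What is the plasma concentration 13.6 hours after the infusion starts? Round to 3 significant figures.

199 µg/mL

Css = rate / CL = 187 / 0.379 = 493.4 µg/mL
k = ln 2 / 18.3 = 0.03788 h⁻¹
C(t) = Css (1 − e^(−kt)) = 493.4 × (1 − e^(−0.5151)) = 493.4 × 0.4026 ≈ 199 µg/mL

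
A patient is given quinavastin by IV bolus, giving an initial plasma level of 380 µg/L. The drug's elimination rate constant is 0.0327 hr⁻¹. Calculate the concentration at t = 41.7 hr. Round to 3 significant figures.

C(t) = C₀ e^(−kt) = 380 × e^(−0.03270 × 41.7) = 380 × e^(−1.364) = 380 × 0.2557 ≈ 97.2 µg/L

97.2 µg/L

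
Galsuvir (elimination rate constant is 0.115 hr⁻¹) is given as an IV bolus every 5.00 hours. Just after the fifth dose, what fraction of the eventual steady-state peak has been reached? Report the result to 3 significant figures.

0.944

f_n = 1 − e^(−nkτ) = 1 − e^(−5 × 0.1150 × 5.00) = 1 − e^(−2.875) = 1 − 0.05642 ≈ 0.944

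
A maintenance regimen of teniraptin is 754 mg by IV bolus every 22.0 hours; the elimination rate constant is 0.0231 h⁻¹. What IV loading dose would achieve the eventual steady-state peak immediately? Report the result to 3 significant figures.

Accumulation ratio R = 1 / (1 − e^(−kτ)) = 1 / (1 − e^(−0.02310×22.0)) = 1 / (1 − 0.6016) = 2.510
Loading dose = maintenance dose × R = 754 × 2.510 ≈ 1890 mg

1890 mg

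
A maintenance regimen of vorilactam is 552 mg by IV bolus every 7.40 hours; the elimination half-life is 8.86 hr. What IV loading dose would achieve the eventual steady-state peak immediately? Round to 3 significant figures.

k = ln 2 / 8.86 = 0.07823 hr⁻¹
Accumulation ratio R = 1 / (1 − e^(−kτ)) = 1 / (1 − e^(−0.07823×7.40)) = 1 / (1 − 0.5605) = 2.275
Loading dose = maintenance dose × R = 552 × 2.275 ≈ 1260 mg

1260 mg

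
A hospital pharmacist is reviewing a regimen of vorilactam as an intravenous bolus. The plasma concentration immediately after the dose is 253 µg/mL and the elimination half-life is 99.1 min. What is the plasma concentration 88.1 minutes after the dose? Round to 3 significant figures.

k = ln 2 / 99.1 = 0.006994 min⁻¹
88.1 min is 0.8890 half-lives, so C = 253 × (1/2)^0.8890 = 253 × 0.5400 ≈ 137 µg/mL

137 µg/mL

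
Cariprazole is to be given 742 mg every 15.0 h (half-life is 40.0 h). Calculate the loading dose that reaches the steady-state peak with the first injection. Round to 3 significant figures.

3240 mg

k = ln 2 / 40.0 = 0.01733 h⁻¹
Accumulation ratio R = 1 / (1 − e^(−kτ)) = 1 / (1 − e^(−0.01733×15.0)) = 1 / (1 − 0.7711) = 4.369
Loading dose = maintenance dose × R = 742 × 4.369 ≈ 3240 mg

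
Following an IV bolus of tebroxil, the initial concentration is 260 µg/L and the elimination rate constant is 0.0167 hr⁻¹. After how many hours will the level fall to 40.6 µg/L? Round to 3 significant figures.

111 hours

C(t) = C₀ e^(−kt)  ⇒  t = ln(C₀/C) / k
t = ln(260/40.6) / 0.01670 = 1.857 / 0.01670 ≈ 111 hours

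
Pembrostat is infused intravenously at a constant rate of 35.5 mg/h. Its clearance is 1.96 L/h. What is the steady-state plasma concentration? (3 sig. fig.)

Css = infusion rate / CL = 35.5 / 1.96 ≈ 18.1 µg/mL

18.1 µg/mL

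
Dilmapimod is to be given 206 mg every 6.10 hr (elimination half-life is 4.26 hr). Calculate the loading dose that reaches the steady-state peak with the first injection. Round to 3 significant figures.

327 mg

k = ln 2 / 4.26 = 0.1627 hr⁻¹
Accumulation ratio R = 1 / (1 − e^(−kτ)) = 1 / (1 − e^(−0.1627×6.10)) = 1 / (1 − 0.3706) = 1.589
Loading dose = maintenance dose × R = 206 × 1.589 ≈ 327 mg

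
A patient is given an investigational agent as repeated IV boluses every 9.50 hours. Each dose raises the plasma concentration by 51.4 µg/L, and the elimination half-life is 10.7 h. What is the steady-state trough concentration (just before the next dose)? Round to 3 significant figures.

k = ln 2 / 10.7 = 0.06478 h⁻¹
Fraction remaining after one interval: e^(−kτ) = e^(−0.06478 × 9.50) = 0.5404
R = 1 / (1 − 0.5404) = 2.176
Css,max = 51.4 × 2.176 = 111.8 µg/L
Css,min = Css,max × e^(−kτ) = 111.8 × 0.5404 ≈ 60.4 µg/L

60.4 µg/L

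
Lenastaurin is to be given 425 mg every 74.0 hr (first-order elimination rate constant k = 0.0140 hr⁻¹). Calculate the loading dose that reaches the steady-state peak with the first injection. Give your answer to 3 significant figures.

Accumulation ratio R = 1 / (1 − e^(−kτ)) = 1 / (1 − e^(−0.01400×74.0)) = 1 / (1 − 0.3549) = 1.550
Loading dose = maintenance dose × R = 425 × 1.550 ≈ 659 mg

659 mg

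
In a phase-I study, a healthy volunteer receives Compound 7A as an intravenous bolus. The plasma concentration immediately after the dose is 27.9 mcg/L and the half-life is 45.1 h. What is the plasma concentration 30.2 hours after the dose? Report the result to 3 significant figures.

17.5 mcg/L

k = ln 2 / 45.1 = 0.01537 h⁻¹
30.2 h is 0.6696 half-lives, so C = 27.9 × (1/2)^0.6696 = 27.9 × 0.6287 ≈ 17.5 mcg/L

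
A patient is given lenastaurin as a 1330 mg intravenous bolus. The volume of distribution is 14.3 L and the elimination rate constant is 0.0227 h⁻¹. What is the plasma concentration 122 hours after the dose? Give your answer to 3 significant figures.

5.83 mg/L

C₀ = dose / V = 1330 / 14.3 = 93.01 mg/L
C(t) = C₀ e^(−kt) = 93.01 × e^(−0.02270 × 122) = 93.01 × e^(−2.769) = 93.01 × 0.06270 ≈ 5.83 mg/L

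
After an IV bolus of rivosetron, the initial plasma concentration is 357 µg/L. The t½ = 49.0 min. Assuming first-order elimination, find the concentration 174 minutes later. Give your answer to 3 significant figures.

k = ln 2 / 49.0 = 0.01415 min⁻¹
174 min is 3.551 half-lives, so C = 357 × (1/2)^3.551 = 357 × 0.08532 ≈ 30.5 µg/L

30.5 µg/L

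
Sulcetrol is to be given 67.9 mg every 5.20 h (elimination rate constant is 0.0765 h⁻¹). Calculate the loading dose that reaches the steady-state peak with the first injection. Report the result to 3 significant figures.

207 mg

Accumulation ratio R = 1 / (1 − e^(−kτ)) = 1 / (1 − e^(−0.07650×5.20)) = 1 / (1 − 0.6718) = 3.047
Loading dose = maintenance dose × R = 67.9 × 3.047 ≈ 207 mg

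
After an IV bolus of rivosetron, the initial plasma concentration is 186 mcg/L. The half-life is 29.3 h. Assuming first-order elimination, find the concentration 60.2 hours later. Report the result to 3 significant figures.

k = ln 2 / 29.3 = 0.02366 h⁻¹
C(t) = C₀ e^(−kt) = 186 × e^(−0.02366 × 60.2) = 186 × e^(−1.424) = 186 × 0.2407 ≈ 44.8 mcg/L

44.8 mcg/L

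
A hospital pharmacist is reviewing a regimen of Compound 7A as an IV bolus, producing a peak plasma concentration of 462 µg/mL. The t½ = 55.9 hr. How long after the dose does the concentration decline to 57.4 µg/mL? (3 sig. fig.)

168 hours

k = ln 2 / 55.9 = 0.01240 hr⁻¹
C(t) = C₀ e^(−kt)  ⇒  t = ln(C₀/C) / k
t = ln(462/57.4) / 0.01240 = 2.086 / 0.01240 ≈ 168 hours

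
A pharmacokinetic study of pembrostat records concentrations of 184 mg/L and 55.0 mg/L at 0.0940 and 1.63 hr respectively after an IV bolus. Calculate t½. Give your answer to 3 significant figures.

0.882 hours

k = ln(C₁/C₂) / (t₂ − t₁) = ln(184/55.0) / (1.63 − 0.0940)
  = 1.208 / 1.536 = 0.7862 hr⁻¹
t½ = ln 2 / k = ln 2 / 0.7862 ≈ 0.882 hours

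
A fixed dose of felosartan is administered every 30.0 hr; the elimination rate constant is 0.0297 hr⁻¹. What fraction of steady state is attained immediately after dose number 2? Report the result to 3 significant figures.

f_n = 1 − e^(−nkτ) = 1 − e^(−2 × 0.02970 × 30.0) = 1 − e^(−1.782) = 1 − 0.1683 ≈ 0.832

0.832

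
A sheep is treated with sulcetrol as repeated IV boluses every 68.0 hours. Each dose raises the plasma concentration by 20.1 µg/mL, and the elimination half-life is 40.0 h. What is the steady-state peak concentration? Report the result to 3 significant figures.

k = ln 2 / 40.0 = 0.01733 h⁻¹
Fraction remaining after one interval: e^(−kτ) = e^(−0.01733 × 68.0) = 0.3078
R = 1 / (1 − 0.3078) = 1.445
Css,max = 20.1 × 1.445 ≈ 29.0 µg/mL

29.0 µg/mL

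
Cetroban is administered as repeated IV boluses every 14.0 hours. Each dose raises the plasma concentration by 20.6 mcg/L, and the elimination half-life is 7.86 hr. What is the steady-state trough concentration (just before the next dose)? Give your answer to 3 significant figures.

k = ln 2 / 7.86 = 0.08819 hr⁻¹
Fraction remaining after one interval: e^(−kτ) = e^(−0.08819 × 14.0) = 0.2909
R = 1 / (1 − 0.2909) = 1.410
Css,max = 20.6 × 1.410 = 29.05 mcg/L
Css,min = Css,max × e^(−kτ) = 29.05 × 0.2909 ≈ 8.45 mcg/L

8.45 mcg/L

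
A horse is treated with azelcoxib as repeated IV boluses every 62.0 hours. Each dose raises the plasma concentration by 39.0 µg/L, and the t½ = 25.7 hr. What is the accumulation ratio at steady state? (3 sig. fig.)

k = ln 2 / 25.7 = 0.02697 hr⁻¹
Fraction remaining after one interval: e^(−kτ) = e^(−0.02697 × 62.0) = 0.1878
R = 1 / (1 − 0.1878) = 1 / 0.8122 ≈ 1.23

1.23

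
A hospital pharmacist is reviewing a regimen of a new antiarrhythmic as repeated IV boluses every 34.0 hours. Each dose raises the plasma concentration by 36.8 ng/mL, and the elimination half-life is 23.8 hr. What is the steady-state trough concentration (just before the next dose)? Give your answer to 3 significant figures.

k = ln 2 / 23.8 = 0.02912 hr⁻¹
Fraction remaining after one interval: e^(−kτ) = e^(−0.02912 × 34.0) = 0.3715
R = 1 / (1 − 0.3715) = 1.591
Css,max = 36.8 × 1.591 = 58.55 ng/mL
Css,min = Css,max × e^(−kτ) = 58.55 × 0.3715 ≈ 21.8 ng/mL

21.8 ng/mL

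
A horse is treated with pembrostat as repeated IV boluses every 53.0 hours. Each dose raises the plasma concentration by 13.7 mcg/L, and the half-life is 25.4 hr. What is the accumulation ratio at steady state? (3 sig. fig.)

1.31

k = ln 2 / 25.4 = 0.02729 hr⁻¹
Fraction remaining after one interval: e^(−kτ) = e^(−0.02729 × 53.0) = 0.2354
R = 1 / (1 − 0.2354) = 1 / 0.7646 ≈ 1.31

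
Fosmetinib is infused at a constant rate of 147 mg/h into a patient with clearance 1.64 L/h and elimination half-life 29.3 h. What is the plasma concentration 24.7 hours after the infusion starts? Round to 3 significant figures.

39.7 mg/L

Css = rate / CL = 147 / 1.64 = 89.63 mg/L
k = ln 2 / 29.3 = 0.02366 h⁻¹
C(t) = Css (1 − e^(−kt)) = 89.63 × (1 − e^(−0.5843)) = 89.63 × 0.4425 ≈ 39.7 mg/L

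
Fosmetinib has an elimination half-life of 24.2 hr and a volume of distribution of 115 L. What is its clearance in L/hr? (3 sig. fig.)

3.29 L/hr

k = ln 2 / t½ = ln 2 / 24.2 = 0.02864 hr⁻¹
CL = k · V = 0.02864 × 115 ≈ 3.29 L/hr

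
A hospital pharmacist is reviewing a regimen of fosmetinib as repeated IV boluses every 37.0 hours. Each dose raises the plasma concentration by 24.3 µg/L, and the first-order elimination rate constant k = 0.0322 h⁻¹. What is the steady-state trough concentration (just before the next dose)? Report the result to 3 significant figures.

10.6 µg/L

Fraction remaining after one interval: e^(−kτ) = e^(−0.03220 × 37.0) = 0.3038
R = 1 / (1 − 0.3038) = 1.436
Css,max = 24.3 × 1.436 = 34.90 µg/L
Css,min = Css,max × e^(−kτ) = 34.90 × 0.3038 ≈ 10.6 µg/L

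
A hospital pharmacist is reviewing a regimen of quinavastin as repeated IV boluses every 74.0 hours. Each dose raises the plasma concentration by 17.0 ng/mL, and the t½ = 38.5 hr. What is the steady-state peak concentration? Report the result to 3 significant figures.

k = ln 2 / 38.5 = 0.01800 hr⁻¹
Fraction remaining after one interval: e^(−kτ) = e^(−0.01800 × 74.0) = 0.2639
R = 1 / (1 − 0.2639) = 1.358
Css,max = 17.0 × 1.358 ≈ 23.1 ng/mL

23.1 ng/mL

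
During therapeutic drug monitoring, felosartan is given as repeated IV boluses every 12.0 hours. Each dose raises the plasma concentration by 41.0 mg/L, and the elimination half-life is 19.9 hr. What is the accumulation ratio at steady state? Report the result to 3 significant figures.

2.93

k = ln 2 / 19.9 = 0.03483 hr⁻¹
Fraction remaining after one interval: e^(−kτ) = e^(−0.03483 × 12.0) = 0.6584
R = 1 / (1 − 0.6584) = 1 / 0.3416 ≈ 2.93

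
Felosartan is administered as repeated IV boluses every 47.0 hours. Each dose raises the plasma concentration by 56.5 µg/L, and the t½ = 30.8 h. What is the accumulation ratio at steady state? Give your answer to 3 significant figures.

k = ln 2 / 30.8 = 0.02250 h⁻¹
Fraction remaining after one interval: e^(−kτ) = e^(−0.02250 × 47.0) = 0.3472
R = 1 / (1 − 0.3472) = 1 / 0.6528 ≈ 1.53

1.53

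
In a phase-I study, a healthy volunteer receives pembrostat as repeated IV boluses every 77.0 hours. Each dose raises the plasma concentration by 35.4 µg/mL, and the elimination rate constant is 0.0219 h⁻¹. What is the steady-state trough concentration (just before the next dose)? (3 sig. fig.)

Fraction remaining after one interval: e^(−kτ) = e^(−0.02190 × 77.0) = 0.1852
R = 1 / (1 − 0.1852) = 1.227
Css,max = 35.4 × 1.227 = 43.45 µg/mL
Css,min = Css,max × e^(−kτ) = 43.45 × 0.1852 ≈ 8.05 µg/mL

8.05 µg/mL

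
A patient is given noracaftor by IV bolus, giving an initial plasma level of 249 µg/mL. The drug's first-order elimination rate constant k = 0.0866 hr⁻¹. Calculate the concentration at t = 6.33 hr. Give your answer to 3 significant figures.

144 µg/mL

C(t) = C₀ e^(−kt) = 249 × e^(−0.08660 × 6.33) = 249 × e^(−0.5482) = 249 × 0.5780 ≈ 144 µg/mL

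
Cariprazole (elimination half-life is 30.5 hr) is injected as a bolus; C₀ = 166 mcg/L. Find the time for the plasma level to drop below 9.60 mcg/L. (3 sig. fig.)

k = ln 2 / 30.5 = 0.02273 hr⁻¹
C(t) = C₀ e^(−kt)  ⇒  t = ln(C₀/C) / k
t = ln(166/9.60) / 0.02273 = 2.850 / 0.02273 ≈ 125 hours

125 hours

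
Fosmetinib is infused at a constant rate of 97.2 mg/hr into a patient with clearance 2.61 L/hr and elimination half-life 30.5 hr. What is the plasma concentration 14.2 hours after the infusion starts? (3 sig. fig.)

Css = rate / CL = 97.2 / 2.61 = 37.24 mg/L
k = ln 2 / 30.5 = 0.02273 hr⁻¹
C(t) = Css (1 − e^(−kt)) = 37.24 × (1 − e^(−0.3227)) = 37.24 × 0.2758 ≈ 10.3 mg/L

10.3 mg/L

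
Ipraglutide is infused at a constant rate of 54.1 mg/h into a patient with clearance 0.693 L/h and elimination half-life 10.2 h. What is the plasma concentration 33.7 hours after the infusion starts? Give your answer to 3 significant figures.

70.2 µg/mL

Css = rate / CL = 54.1 / 0.693 = 78.07 µg/mL
k = ln 2 / 10.2 = 0.06796 h⁻¹
C(t) = Css (1 − e^(−kt)) = 78.07 × (1 − e^(−2.290)) = 78.07 × 0.8987 ≈ 70.2 µg/mL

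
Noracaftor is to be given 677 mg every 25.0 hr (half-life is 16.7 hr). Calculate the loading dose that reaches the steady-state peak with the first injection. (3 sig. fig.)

k = ln 2 / 16.7 = 0.04151 hr⁻¹
Accumulation ratio R = 1 / (1 − e^(−kτ)) = 1 / (1 − e^(−0.04151×25.0)) = 1 / (1 − 0.3543) = 1.549
Loading dose = maintenance dose × R = 677 × 1.549 ≈ 1050 mg

1050 mg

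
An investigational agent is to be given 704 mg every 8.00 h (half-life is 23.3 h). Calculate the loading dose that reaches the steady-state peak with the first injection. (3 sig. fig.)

k = ln 2 / 23.3 = 0.02975 h⁻¹
Accumulation ratio R = 1 / (1 − e^(−kτ)) = 1 / (1 − e^(−0.02975×8.00)) = 1 / (1 − 0.7882) = 4.722
Loading dose = maintenance dose × R = 704 × 4.722 ≈ 3320 mg

3320 mg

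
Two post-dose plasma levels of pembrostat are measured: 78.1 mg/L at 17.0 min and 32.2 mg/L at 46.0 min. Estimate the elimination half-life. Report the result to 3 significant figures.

k = ln(C₁/C₂) / (t₂ − t₁) = ln(78.1/32.2) / (46.0 − 17.0)
  = 0.8860 / 29.00 = 0.03055 min⁻¹
t½ = ln 2 / k = ln 2 / 0.03055 ≈ 22.7 minutes

22.7 minutes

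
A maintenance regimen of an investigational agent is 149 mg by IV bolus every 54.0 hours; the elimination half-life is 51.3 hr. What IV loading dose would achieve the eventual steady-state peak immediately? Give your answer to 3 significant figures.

k = ln 2 / 51.3 = 0.01351 hr⁻¹
Accumulation ratio R = 1 / (1 − e^(−kτ)) = 1 / (1 − e^(−0.01351×54.0)) = 1 / (1 − 0.4821) = 1.931
Loading dose = maintenance dose × R = 149 × 1.931 ≈ 288 mg

288 mg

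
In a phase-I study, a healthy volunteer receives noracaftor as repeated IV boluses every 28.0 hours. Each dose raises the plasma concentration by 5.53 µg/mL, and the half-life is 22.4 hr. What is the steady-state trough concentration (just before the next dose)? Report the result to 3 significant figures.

k = ln 2 / 22.4 = 0.03094 hr⁻¹
Fraction remaining after one interval: e^(−kτ) = e^(−0.03094 × 28.0) = 0.4204
R = 1 / (1 − 0.4204) = 1.725
Css,max = 5.53 × 1.725 = 9.542 µg/mL
Css,min = Css,max × e^(−kτ) = 9.542 × 0.4204 ≈ 4.01 µg/mL

4.01 µg/mL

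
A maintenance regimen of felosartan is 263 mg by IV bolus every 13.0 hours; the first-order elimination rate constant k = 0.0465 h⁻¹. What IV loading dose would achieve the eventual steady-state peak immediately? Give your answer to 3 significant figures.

580 mg

Accumulation ratio R = 1 / (1 − e^(−kτ)) = 1 / (1 − e^(−0.04650×13.0)) = 1 / (1 − 0.5463) = 2.204
Loading dose = maintenance dose × R = 263 × 2.204 ≈ 580 mg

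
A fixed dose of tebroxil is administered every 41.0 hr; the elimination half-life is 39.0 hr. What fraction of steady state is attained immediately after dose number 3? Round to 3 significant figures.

k = ln 2 / 39.0 = 0.01777 hr⁻¹
f_n = 1 − e^(−nkτ) = 1 − e^(−3 × 0.01777 × 41.0) = 1 − e^(−2.186) = 1 − 0.1124 ≈ 0.888

0.888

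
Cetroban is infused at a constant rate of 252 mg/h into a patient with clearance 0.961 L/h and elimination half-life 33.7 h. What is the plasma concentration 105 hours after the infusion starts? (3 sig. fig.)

232 mg/L

Css = rate / CL = 252 / 0.961 = 262.2 mg/L
k = ln 2 / 33.7 = 0.02057 h⁻¹
C(t) = Css (1 − e^(−kt)) = 262.2 × (1 − e^(−2.160)) = 262.2 × 0.8846 ≈ 232 mg/L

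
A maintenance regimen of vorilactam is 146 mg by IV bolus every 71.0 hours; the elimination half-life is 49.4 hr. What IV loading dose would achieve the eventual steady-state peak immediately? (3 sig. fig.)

231 mg

k = ln 2 / 49.4 = 0.01403 hr⁻¹
Accumulation ratio R = 1 / (1 − e^(−kτ)) = 1 / (1 − e^(−0.01403×71.0)) = 1 / (1 − 0.3693) = 1.585
Loading dose = maintenance dose × R = 146 × 1.585 ≈ 231 mg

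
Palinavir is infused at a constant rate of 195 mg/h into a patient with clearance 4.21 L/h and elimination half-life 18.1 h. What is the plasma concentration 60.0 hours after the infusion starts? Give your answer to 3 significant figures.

41.7 mg/L

Css = rate / CL = 195 / 4.21 = 46.32 mg/L
k = ln 2 / 18.1 = 0.03830 h⁻¹
C(t) = Css (1 − e^(−kt)) = 46.32 × (1 − e^(−2.298)) = 46.32 × 0.8995 ≈ 41.7 mg/L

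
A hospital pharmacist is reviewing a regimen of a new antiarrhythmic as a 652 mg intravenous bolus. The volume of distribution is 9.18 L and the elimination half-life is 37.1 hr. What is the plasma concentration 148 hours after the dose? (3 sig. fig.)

C₀ = dose / V = 652 / 9.18 = 71.02 mg/L
k = ln 2 / 37.1 = 0.01868 hr⁻¹
C(t) = C₀ e^(−kt) = 71.02 × e^(−0.01868 × 148) = 71.02 × e^(−2.765) = 71.02 × 0.06297 ≈ 4.47 mg/L

4.47 mg/L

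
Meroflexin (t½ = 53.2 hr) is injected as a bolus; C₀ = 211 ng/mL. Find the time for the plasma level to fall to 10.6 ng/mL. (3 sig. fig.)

k = ln 2 / 53.2 = 0.01303 hr⁻¹
C(t) = C₀ e^(−kt)  ⇒  t = ln(C₀/C) / k
t = ln(211/10.6) / 0.01303 = 2.991 / 0.01303 ≈ 230 hours

230 hours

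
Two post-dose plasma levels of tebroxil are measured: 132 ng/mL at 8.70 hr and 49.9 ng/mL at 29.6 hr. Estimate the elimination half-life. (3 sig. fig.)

14.9 hours

k = ln(C₁/C₂) / (t₂ − t₁) = ln(132/49.9) / (29.6 − 8.70)
  = 0.9728 / 20.90 = 0.04654 hr⁻¹
t½ = ln 2 / k = ln 2 / 0.04654 ≈ 14.9 hours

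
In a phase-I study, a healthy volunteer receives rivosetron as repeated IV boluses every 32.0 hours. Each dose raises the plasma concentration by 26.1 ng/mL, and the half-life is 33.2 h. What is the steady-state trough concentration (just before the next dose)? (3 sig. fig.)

k = ln 2 / 33.2 = 0.02088 h⁻¹
Fraction remaining after one interval: e^(−kτ) = e^(−0.02088 × 32.0) = 0.5127
R = 1 / (1 − 0.5127) = 2.052
Css,max = 26.1 × 2.052 = 53.56 ng/mL
Css,min = Css,max × e^(−kτ) = 53.56 × 0.5127 ≈ 27.5 ng/mL

27.5 ng/mL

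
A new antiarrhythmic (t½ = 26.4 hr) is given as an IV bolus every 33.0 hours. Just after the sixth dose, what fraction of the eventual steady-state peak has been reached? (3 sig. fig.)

k = ln 2 / 26.4 = 0.02626 hr⁻¹
f_n = 1 − e^(−nkτ) = 1 − e^(−6 × 0.02626 × 33.0) = 1 − e^(−5.199) = 1 − 0.005524 ≈ 0.994

0.994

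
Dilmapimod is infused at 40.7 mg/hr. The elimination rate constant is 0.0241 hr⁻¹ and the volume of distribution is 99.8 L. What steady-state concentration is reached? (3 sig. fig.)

CL = k · V = 0.0241 × 99.8 = 2.405 L/hr
Css = rate / CL = 40.7 / 2.405 ≈ 16.9 µg/mL

16.9 µg/mL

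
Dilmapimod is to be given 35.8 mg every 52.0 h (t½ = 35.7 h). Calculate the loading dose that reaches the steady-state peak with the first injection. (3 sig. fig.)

k = ln 2 / 35.7 = 0.01942 h⁻¹
Accumulation ratio R = 1 / (1 − e^(−kτ)) = 1 / (1 − e^(−0.01942×52.0)) = 1 / (1 − 0.3644) = 1.573
Loading dose = maintenance dose × R = 35.8 × 1.573 ≈ 56.3 mg

56.3 mg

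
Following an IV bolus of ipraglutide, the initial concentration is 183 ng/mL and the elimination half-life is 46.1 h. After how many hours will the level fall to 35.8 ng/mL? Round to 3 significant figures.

109 hours

k = ln 2 / 46.1 = 0.01504 h⁻¹
C(t) = C₀ e^(−kt)  ⇒  t = ln(C₀/C) / k
t = ln(183/35.8) / 0.01504 = 1.632 / 0.01504 ≈ 109 hours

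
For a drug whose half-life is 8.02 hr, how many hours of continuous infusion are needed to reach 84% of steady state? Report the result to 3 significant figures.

21.2 hours

k = ln 2 / 8.02 = 0.08643 hr⁻¹
f = 1 − e^(−kt)  ⇒  t = −ln(1 − f) / k
t = −ln(1 − 0.84) / 0.08643 = 1.833 / 0.08643 ≈ 21.2 hours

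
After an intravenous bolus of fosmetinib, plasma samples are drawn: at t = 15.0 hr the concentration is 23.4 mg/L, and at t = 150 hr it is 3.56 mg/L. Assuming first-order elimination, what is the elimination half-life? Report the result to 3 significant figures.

k = ln(C₁/C₂) / (t₂ − t₁) = ln(23.4/3.56) / (150 − 15.0)
  = 1.883 / 135.0 = 0.01395 hr⁻¹
t½ = ln 2 / k = ln 2 / 0.01395 ≈ 49.7 hours

49.7 hours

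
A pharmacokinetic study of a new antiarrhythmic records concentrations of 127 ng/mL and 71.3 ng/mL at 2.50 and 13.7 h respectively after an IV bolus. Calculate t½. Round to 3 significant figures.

k = ln(C₁/C₂) / (t₂ − t₁) = ln(127/71.3) / (13.7 − 2.50)
  = 0.5773 / 11.20 = 0.05154 h⁻¹
t½ = ln 2 / k = ln 2 / 0.05154 ≈ 13.4 hours

13.4 hours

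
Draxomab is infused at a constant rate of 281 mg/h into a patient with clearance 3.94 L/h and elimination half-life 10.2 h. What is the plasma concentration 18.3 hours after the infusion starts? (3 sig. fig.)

Css = rate / CL = 281 / 3.94 = 71.32 mg/L
k = ln 2 / 10.2 = 0.06796 h⁻¹
C(t) = Css (1 − e^(−kt)) = 71.32 × (1 − e^(−1.244)) = 71.32 × 0.7117 ≈ 50.8 mg/L

50.8 mg/L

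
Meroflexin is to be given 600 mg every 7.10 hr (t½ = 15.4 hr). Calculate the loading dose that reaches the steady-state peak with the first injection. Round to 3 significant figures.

2190 mg

k = ln 2 / 15.4 = 0.04501 hr⁻¹
Accumulation ratio R = 1 / (1 − e^(−kτ)) = 1 / (1 − e^(−0.04501×7.10)) = 1 / (1 − 0.7265) = 3.656
Loading dose = maintenance dose × R = 600 × 3.656 ≈ 2190 mg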